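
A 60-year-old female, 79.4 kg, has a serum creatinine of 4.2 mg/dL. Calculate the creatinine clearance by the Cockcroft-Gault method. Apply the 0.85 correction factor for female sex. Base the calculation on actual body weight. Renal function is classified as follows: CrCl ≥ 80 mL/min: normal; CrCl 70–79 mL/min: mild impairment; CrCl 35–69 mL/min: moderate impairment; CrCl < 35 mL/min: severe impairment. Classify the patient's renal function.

CrCl = (140 − 60) × 79.4 / (72 × 4.2) × 0.85 = 6352.0 / 302.40 × 0.85 ≈ 17.9 mL/min
18 mL/min falls in the 'severe impairment' range.

severe impairment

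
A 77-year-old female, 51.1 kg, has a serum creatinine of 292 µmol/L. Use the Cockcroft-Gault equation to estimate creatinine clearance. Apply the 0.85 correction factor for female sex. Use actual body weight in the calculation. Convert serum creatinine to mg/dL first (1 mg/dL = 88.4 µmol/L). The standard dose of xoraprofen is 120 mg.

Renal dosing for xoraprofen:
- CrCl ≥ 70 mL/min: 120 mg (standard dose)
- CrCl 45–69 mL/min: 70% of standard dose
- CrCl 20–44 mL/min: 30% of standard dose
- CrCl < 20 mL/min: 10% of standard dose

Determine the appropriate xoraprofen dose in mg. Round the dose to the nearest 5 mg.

10 mg

SCr = 292 / 88.4 = 3.303 mg/dL
CrCl = (140 − 77) × 51.1 / (72 × 3.303) × 0.85 = 3219.3 / 237.82 × 0.85 ≈ 11.5 mL/min
CrCl ≈ 12 mL/min → bracket < 20 mL/min.
10% of 120 mg = 12 mg → 10 mg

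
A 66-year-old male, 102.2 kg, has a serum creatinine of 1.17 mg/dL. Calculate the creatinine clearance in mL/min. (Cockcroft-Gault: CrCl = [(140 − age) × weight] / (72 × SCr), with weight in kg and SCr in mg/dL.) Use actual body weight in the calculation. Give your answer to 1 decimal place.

CrCl = (140 − 66) × 102.2 / (72 × 1.17) = 7562.8 / 84.24 ≈ 89.8 mL/min

89.8 mL/min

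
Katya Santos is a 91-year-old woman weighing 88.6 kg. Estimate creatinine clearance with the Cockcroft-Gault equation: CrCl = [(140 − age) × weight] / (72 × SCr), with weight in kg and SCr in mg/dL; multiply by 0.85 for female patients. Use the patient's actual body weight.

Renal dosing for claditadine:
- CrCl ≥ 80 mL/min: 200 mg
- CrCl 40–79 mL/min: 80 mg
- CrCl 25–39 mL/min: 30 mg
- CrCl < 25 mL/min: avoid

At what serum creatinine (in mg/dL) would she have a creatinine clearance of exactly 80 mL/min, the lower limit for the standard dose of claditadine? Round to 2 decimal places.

0.64 mg/dL

Standard dose requires CrCl ≥ 80 mL/min.
Set (140 − 91) × 88.6 × 0.85 / (72 × SCr) = 80
SCr = (140 − 91) × 88.6 × 0.85 / (72 × 80) = 0.641 mg/dL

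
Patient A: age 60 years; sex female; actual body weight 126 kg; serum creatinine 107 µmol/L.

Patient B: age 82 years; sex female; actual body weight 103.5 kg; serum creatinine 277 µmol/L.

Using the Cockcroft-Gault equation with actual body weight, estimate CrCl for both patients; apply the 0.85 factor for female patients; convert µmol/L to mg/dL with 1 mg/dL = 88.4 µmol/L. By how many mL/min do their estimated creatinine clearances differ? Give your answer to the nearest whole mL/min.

Patient A: SCr = 107 / 88.4 = 1.21 mg/dL
Patient A: CrCl = (140 − 60) × 126 / (72 × 1.21) × 0.85 = 10080.0 / 87.12 × 0.85 ≈ 98.3 mL/min
Patient B: SCr = 277 / 88.4 = 3.133 mg/dL
Patient B: CrCl = (140 − 82) × 103.5 / (72 × 3.133) × 0.85 = 6003.0 / 225.58 × 0.85 ≈ 22.6 mL/min
|98.3 − 22.6| = 75.7 mL/min

76 mL/min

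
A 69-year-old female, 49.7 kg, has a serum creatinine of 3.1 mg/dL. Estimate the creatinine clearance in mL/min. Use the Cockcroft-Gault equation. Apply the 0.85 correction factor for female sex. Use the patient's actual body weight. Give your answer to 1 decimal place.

13.4 mL/min

CrCl = (140 − 69) × 49.7 / (72 × 3.1) × 0.85 = 3528.7 / 223.20 × 0.85 ≈ 13.4 mL/min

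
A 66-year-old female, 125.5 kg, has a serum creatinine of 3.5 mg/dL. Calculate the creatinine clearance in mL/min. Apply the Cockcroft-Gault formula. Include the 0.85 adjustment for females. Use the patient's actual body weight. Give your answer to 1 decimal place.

31.3 mL/min

CrCl = (140 − 66) × 125.5 / (72 × 3.5) × 0.85 = 9287.0 / 252.00 × 0.85 ≈ 31.3 mL/min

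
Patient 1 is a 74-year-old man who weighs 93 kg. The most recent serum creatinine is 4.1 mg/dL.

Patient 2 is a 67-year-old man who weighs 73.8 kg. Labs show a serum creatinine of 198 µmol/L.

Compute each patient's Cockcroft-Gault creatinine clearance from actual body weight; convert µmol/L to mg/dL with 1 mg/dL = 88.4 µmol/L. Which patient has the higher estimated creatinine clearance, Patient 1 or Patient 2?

Patient 1: CrCl = (140 − 74) × 93 / (72 × 4.1) = 6138.0 / 295.20 ≈ 20.8 mL/min
Patient 2: SCr = 198 / 88.4 = 2.24 mg/dL
Patient 2: CrCl = (140 − 67) × 73.8 / (72 × 2.24) = 5387.4 / 161.28 ≈ 33.4 mL/min
20.8 vs 33.4 mL/min → Patient 2 is higher.

Patient 2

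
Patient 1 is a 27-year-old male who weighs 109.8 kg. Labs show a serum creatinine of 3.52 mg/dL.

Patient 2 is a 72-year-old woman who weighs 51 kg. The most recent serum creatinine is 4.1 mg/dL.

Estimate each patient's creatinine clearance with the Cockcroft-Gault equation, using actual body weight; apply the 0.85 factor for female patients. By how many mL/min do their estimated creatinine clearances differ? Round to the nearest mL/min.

Patient 1: CrCl = (140 − 27) × 109.8 / (72 × 3.52) = 12407.4 / 253.44 ≈ 49.0 mL/min
Patient 2: CrCl = (140 − 72) × 51 / (72 × 4.1) × 0.85 = 3468.0 / 295.20 × 0.85 ≈ 10.0 mL/min
|49.0 − 10.0| = 39.0 mL/min

39 mL/min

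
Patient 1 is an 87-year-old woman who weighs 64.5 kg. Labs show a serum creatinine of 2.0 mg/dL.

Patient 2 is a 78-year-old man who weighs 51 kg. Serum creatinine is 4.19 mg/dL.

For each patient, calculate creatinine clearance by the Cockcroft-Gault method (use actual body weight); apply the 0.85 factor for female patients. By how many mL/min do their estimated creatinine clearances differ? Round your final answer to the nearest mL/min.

10 mL/min

Patient 1: CrCl = (140 − 87) × 64.5 / (72 × 2) × 0.85 = 3418.5 / 144.00 × 0.85 ≈ 20.2 mL/min
Patient 2: CrCl = (140 − 78) × 51 / (72 × 4.19) = 3162.0 / 301.68 ≈ 10.5 mL/min
|20.2 − 10.5| = 9.7 mL/min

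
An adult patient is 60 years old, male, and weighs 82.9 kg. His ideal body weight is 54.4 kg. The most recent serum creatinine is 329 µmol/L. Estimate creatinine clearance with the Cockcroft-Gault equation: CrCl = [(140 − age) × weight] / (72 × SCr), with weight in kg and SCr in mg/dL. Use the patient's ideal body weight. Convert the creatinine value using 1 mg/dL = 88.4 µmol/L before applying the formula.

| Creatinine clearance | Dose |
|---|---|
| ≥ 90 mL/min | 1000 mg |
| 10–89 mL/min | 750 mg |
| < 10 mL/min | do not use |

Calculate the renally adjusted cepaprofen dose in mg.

SCr = 329 / 88.4 = 3.722 mg/dL
CrCl = (140 − 60) × 54.4 / (72 × 3.722) = 4352.0 / 267.98 ≈ 16.2 mL/min
CrCl ≈ 16 mL/min → bracket 10–89 mL/min.
Dose for this bracket: 750 mg.

750 mg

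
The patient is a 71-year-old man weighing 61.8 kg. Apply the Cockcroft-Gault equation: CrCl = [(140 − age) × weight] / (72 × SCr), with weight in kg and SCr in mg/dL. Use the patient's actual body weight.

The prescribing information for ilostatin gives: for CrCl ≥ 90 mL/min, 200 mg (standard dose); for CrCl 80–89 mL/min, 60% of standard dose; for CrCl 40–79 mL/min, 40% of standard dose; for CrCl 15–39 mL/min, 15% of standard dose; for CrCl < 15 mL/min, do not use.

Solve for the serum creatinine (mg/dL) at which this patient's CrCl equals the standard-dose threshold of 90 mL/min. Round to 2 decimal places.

0.66 mg/dL

Standard dose requires CrCl ≥ 90 mL/min.
Set (140 − 71) × 61.8 / (72 × SCr) = 90
SCr = (140 − 71) × 61.8 / (72 × 90) = 0.658 mg/dL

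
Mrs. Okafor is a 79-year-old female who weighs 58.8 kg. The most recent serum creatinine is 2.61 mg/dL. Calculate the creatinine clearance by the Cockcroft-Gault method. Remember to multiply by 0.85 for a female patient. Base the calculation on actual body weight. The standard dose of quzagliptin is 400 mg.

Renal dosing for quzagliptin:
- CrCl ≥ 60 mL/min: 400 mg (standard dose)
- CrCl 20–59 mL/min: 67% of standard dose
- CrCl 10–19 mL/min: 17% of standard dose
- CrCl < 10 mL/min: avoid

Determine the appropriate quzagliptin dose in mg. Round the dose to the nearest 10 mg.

70 mg

CrCl = (140 − 79) × 58.8 / (72 × 2.61) × 0.85 = 3586.8 / 187.92 × 0.85 ≈ 16.2 mL/min
CrCl ≈ 16 mL/min → bracket 10–19 mL/min.
17% of 400 mg = 68 mg → 70 mg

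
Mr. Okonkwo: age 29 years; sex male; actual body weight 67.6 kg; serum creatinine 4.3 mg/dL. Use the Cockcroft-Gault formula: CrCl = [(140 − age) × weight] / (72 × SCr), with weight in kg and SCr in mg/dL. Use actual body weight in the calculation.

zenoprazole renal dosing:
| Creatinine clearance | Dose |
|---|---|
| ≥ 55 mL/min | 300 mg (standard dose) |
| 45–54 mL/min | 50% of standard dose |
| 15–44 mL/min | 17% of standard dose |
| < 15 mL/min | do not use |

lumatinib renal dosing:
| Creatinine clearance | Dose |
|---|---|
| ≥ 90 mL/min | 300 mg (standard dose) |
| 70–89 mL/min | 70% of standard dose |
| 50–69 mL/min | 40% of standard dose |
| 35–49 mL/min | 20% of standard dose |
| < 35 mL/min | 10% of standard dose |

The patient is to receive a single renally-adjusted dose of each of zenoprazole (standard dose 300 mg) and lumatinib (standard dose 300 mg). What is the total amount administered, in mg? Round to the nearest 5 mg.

CrCl = (140 − 29) × 67.6 / (72 × 4.3) = 7503.6 / 309.60 ≈ 24.2 mL/min
CrCl ≈ 24 mL/min.
zenoprazole: 15–44 mL/min → 17% of 300 mg = 51 mg.
lumatinib: < 35 mL/min → 10% of 300 mg = 30 mg.
Total = 51 + 30 = 81 mg.

80 mg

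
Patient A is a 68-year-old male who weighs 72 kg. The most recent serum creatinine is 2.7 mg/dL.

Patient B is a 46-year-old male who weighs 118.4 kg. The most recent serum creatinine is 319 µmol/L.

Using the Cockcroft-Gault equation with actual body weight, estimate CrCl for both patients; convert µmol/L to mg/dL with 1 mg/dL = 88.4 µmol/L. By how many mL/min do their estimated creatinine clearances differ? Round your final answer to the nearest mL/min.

Patient A: CrCl = (140 − 68) × 72 / (72 × 2.7) = 5184.0 / 194.40 ≈ 26.7 mL/min
Patient B: SCr = 319 / 88.4 = 3.609 mg/dL
Patient B: CrCl = (140 − 46) × 118.4 / (72 × 3.609) = 11129.6 / 259.85 ≈ 42.8 mL/min
|26.7 − 42.8| = 16.1 mL/min

16 mL/min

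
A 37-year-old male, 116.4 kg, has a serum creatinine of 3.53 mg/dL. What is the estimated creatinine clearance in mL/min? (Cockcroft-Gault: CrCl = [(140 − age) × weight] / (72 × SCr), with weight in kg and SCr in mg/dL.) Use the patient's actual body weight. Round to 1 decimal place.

47.2 mL/min

CrCl = (140 − 37) × 116.4 / (72 × 3.53) = 11989.2 / 254.16 ≈ 47.2 mL/min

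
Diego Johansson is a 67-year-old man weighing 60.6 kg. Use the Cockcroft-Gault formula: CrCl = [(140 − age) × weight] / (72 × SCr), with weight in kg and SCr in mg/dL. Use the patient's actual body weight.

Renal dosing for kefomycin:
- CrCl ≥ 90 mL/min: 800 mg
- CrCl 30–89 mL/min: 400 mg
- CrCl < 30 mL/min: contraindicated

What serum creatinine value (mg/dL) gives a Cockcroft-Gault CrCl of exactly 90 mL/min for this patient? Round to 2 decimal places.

Standard dose requires CrCl ≥ 90 mL/min.
Set (140 − 67) × 60.6 / (72 × SCr) = 90
SCr = (140 − 67) × 60.6 / (72 × 90) = 0.683 mg/dL

0.68 mg/dL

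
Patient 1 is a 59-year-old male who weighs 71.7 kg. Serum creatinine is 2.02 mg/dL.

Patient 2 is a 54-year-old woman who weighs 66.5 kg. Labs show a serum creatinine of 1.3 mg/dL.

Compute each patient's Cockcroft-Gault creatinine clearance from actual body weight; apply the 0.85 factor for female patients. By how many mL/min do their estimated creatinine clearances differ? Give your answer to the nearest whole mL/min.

Patient 1: CrCl = (140 − 59) × 71.7 / (72 × 2.02) = 5807.7 / 145.44 ≈ 39.9 mL/min
Patient 2: CrCl = (140 − 54) × 66.5 / (72 × 1.3) × 0.85 = 5719.0 / 93.60 × 0.85 ≈ 51.9 mL/min
|39.9 − 51.9| = 12.0 mL/min

12 mL/min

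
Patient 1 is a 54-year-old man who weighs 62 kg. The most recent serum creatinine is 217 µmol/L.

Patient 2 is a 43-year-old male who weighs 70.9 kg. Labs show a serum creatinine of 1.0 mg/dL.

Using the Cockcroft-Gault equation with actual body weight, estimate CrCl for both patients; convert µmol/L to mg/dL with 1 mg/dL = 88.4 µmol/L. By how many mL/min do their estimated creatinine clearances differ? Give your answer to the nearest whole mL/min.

Patient 1: SCr = 217 / 88.4 = 2.455 mg/dL
Patient 1: CrCl = (140 − 54) × 62 / (72 × 2.455) = 5332.0 / 176.76 ≈ 30.2 mL/min
Patient 2: CrCl = (140 − 43) × 70.9 / (72 × 1) = 6877.3 / 72.00 ≈ 95.5 mL/min
|30.2 − 95.5| = 65.3 mL/min

65 mL/min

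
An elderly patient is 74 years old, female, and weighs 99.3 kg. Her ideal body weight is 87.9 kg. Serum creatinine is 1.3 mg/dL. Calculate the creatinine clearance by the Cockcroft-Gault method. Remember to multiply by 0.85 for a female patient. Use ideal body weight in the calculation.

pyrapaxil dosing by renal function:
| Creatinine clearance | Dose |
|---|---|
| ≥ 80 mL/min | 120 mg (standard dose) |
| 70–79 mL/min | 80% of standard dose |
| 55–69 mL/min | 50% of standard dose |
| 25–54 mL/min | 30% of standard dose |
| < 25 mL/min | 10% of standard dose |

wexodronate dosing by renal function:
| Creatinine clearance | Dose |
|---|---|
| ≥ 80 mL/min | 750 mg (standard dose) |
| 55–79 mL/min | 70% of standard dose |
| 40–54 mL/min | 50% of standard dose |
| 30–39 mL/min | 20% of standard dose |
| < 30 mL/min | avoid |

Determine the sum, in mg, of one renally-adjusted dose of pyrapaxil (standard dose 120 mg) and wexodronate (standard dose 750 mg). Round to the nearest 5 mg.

410 mg

CrCl = (140 − 74) × 87.9 / (72 × 1.3) × 0.85 = 5801.4 / 93.60 × 0.85 ≈ 52.7 mL/min
CrCl ≈ 53 mL/min.
pyrapaxil: 25–54 mL/min → 30% of 120 mg = 36 mg.
wexodronate: 40–54 mL/min → 50% of 750 mg = 375 mg.
Total = 36 + 375 = 411 mg.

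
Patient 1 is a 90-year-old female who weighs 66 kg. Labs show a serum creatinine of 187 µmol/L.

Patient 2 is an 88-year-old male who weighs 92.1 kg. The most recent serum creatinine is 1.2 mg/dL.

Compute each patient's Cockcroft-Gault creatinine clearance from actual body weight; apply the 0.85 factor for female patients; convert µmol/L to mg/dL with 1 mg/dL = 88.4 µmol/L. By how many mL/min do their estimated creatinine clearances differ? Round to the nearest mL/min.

Patient 1: SCr = 187 / 88.4 = 2.115 mg/dL
Patient 1: CrCl = (140 − 90) × 66 / (72 × 2.115) × 0.85 = 3300.0 / 152.28 × 0.85 ≈ 18.4 mL/min
Patient 2: CrCl = (140 − 88) × 92.1 / (72 × 1.2) = 4789.2 / 86.40 ≈ 55.4 mL/min
|18.4 − 55.4| = 37.0 mL/min

37 mL/min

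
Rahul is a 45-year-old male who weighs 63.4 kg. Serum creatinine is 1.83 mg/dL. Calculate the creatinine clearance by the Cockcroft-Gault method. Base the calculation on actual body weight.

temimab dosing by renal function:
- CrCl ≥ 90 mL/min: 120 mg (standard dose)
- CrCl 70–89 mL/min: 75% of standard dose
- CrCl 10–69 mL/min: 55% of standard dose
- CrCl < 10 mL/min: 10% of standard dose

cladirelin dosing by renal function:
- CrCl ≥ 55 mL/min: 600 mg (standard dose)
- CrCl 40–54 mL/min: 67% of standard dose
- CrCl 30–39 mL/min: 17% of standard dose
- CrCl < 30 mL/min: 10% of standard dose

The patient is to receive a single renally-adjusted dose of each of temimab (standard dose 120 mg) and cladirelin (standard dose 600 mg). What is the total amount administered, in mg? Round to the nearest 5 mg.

CrCl = (140 − 45) × 63.4 / (72 × 1.83) = 6023.0 / 131.76 ≈ 45.7 mL/min
CrCl ≈ 46 mL/min.
temimab: 10–69 mL/min → 55% of 120 mg = 66 mg.
cladirelin: 40–54 mL/min → 67% of 600 mg = 402 mg.
Total = 66 + 402 = 468 mg.

470 mg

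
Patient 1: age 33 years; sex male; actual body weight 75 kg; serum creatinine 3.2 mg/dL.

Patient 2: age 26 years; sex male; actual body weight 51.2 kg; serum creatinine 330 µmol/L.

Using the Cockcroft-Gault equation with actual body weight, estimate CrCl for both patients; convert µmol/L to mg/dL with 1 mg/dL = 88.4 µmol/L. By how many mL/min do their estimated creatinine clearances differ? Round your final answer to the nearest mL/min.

13 mL/min

Patient 1: CrCl = (140 − 33) × 75 / (72 × 3.2) = 8025.0 / 230.40 ≈ 34.8 mL/min
Patient 2: SCr = 330 / 88.4 = 3.733 mg/dL
Patient 2: CrCl = (140 − 26) × 51.2 / (72 × 3.733) = 5836.8 / 268.78 ≈ 21.7 mL/min
|34.8 − 21.7| = 13.1 mL/min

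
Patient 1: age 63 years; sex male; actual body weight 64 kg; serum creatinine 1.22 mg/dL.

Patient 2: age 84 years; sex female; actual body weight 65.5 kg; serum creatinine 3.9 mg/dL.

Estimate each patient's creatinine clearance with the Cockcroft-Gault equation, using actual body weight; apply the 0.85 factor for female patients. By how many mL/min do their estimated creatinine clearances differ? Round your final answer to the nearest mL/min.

Patient 1: CrCl = (140 − 63) × 64 / (72 × 1.22) = 4928.0 / 87.84 ≈ 56.1 mL/min
Patient 2: CrCl = (140 − 84) × 65.5 / (72 × 3.9) × 0.85 = 3668.0 / 280.80 × 0.85 ≈ 11.1 mL/min
|56.1 − 11.1| = 45.0 mL/min

45 mL/min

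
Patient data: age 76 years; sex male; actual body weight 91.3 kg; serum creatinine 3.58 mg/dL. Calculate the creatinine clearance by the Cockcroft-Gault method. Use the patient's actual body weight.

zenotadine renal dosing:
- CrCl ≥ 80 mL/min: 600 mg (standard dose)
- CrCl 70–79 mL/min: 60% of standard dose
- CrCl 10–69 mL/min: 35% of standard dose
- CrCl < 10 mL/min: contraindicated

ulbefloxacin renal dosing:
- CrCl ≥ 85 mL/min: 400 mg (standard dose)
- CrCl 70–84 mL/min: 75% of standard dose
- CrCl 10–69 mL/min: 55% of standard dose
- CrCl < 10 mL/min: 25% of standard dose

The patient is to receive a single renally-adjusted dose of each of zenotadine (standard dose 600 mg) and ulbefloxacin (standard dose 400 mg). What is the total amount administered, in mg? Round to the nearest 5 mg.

430 mg

CrCl = (140 − 76) × 91.3 / (72 × 3.58) = 5843.2 / 257.76 ≈ 22.7 mL/min
CrCl ≈ 23 mL/min.
zenotadine: 10–69 mL/min → 35% of 600 mg = 210 mg.
ulbefloxacin: 10–69 mL/min → 55% of 400 mg = 220 mg.
Total = 210 + 220 = 430 mg.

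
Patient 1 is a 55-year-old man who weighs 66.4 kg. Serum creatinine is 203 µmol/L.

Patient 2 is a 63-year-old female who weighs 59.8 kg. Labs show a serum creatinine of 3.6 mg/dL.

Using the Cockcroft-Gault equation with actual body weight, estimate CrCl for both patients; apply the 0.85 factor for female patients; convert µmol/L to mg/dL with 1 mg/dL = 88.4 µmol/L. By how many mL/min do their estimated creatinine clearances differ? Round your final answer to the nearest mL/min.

19 mL/min

Patient 1: SCr = 203 / 88.4 = 2.296 mg/dL
Patient 1: CrCl = (140 − 55) × 66.4 / (72 × 2.296) = 5644.0 / 165.31 ≈ 34.1 mL/min
Patient 2: CrCl = (140 − 63) × 59.8 / (72 × 3.6) × 0.85 = 4604.6 / 259.20 × 0.85 ≈ 15.1 mL/min
|34.1 − 15.1| = 19.0 mL/min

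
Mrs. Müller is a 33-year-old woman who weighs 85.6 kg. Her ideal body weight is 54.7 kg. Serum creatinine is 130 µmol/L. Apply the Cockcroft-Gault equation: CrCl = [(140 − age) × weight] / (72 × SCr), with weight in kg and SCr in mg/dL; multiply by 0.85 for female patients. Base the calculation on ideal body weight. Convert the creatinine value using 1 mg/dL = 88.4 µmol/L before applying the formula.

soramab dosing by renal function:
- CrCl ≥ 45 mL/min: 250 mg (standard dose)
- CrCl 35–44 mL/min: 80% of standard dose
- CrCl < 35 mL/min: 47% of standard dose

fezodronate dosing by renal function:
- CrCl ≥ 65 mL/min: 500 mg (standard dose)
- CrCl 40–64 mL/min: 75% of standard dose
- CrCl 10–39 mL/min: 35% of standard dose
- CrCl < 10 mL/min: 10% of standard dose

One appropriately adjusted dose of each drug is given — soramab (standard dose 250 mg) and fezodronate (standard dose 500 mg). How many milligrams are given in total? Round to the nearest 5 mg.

SCr = 130 / 88.4 = 1.471 mg/dL
CrCl = (140 − 33) × 54.7 / (72 × 1.471) × 0.85 = 5852.9 / 105.91 × 0.85 ≈ 47.0 mL/min
CrCl ≈ 47 mL/min.
soramab: ≥ 45 mL/min → 100% of 250 mg = 250 mg.
fezodronate: 40–64 mL/min → 75% of 500 mg = 375 mg.
Total = 250 + 375 = 625 mg.

625 mg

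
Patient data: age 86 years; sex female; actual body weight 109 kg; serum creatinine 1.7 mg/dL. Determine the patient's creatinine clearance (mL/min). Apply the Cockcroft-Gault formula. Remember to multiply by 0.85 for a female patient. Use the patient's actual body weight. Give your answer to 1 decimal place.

CrCl = (140 − 86) × 109 / (72 × 1.7) × 0.85 = 5886.0 / 122.40 × 0.85 ≈ 40.9 mL/min

40.9 mL/min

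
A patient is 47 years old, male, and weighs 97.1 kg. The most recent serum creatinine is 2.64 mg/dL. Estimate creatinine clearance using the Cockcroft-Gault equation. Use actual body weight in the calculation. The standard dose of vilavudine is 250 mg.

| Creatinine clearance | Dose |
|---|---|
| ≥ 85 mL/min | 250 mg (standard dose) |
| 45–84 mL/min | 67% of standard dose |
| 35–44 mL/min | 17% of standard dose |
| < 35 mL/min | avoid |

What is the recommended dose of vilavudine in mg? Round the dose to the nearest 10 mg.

170 mg

CrCl = (140 − 47) × 97.1 / (72 × 2.64) = 9030.3 / 190.08 ≈ 47.5 mL/min
CrCl ≈ 48 mL/min → bracket 45–84 mL/min.
67% of 250 mg = 167.5 mg → 170 mg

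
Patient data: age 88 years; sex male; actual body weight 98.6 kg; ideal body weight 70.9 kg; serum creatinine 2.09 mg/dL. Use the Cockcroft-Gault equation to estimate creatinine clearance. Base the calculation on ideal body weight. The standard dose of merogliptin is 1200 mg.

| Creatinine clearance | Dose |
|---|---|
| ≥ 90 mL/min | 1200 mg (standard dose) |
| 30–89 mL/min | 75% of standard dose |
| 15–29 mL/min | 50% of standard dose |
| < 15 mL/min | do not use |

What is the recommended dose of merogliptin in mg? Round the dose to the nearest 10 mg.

CrCl = (140 − 88) × 70.9 / (72 × 2.09) = 3686.8 / 150.48 ≈ 24.5 mL/min
CrCl ≈ 25 mL/min → bracket 15–29 mL/min.
50% of 1200 mg = 600 mg

600 mg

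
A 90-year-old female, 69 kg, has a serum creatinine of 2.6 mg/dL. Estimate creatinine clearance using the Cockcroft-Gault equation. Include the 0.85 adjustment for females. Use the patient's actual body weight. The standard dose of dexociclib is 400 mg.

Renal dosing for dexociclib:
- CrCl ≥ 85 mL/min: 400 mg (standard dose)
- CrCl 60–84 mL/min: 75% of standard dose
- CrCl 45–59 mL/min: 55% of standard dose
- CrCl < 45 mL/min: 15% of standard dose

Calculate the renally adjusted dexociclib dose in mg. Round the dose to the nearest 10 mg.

CrCl = (140 − 90) × 69 / (72 × 2.6) × 0.85 = 3450.0 / 187.20 × 0.85 ≈ 15.7 mL/min
CrCl ≈ 16 mL/min → bracket < 45 mL/min.
15% of 400 mg = 60 mg

60 mg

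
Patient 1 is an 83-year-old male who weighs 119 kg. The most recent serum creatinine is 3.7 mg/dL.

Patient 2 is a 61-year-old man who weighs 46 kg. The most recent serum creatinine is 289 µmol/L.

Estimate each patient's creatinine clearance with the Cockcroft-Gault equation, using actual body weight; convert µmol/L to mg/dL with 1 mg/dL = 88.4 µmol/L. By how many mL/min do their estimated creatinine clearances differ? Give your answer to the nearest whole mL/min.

10 mL/min

Patient 1: CrCl = (140 − 83) × 119 / (72 × 3.7) = 6783.0 / 266.40 ≈ 25.5 mL/min
Patient 2: SCr = 289 / 88.4 = 3.269 mg/dL
Patient 2: CrCl = (140 − 61) × 46 / (72 × 3.269) = 3634.0 / 235.37 ≈ 15.4 mL/min
|25.5 − 15.4| = 10.1 mL/min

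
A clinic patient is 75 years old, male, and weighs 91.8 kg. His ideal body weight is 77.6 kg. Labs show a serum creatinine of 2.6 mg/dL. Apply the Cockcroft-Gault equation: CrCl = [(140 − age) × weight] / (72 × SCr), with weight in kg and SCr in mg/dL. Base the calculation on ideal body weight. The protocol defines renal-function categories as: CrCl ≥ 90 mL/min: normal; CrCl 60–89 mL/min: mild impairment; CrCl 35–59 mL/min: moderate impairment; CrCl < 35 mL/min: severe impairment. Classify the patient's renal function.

CrCl = (140 − 75) × 77.6 / (72 × 2.6) = 5044.0 / 187.20 ≈ 26.9 mL/min
27 mL/min falls in the 'severe impairment' range.

severe impairment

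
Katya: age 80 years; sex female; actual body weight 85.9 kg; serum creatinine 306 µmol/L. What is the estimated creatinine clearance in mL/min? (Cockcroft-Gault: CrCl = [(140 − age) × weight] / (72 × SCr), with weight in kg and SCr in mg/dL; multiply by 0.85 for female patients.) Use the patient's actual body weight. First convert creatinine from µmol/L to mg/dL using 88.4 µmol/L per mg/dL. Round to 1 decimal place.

SCr = 306 / 88.4 = 3.462 mg/dL
CrCl = (140 − 80) × 85.9 / (72 × 3.462) × 0.85 = 5154.0 / 249.26 × 0.85 ≈ 17.6 mL/min

17.6 mL/min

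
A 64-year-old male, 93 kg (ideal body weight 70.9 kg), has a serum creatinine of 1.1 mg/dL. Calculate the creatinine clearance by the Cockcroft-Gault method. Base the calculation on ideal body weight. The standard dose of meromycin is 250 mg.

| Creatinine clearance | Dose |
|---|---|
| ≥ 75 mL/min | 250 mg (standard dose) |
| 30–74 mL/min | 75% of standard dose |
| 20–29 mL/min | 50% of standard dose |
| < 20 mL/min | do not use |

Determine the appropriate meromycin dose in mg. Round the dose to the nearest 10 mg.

190 mg

CrCl = (140 − 64) × 70.9 / (72 × 1.1) = 5388.4 / 79.20 ≈ 68.0 mL/min
CrCl ≈ 68 mL/min → bracket 30–74 mL/min.
75% of 250 mg = 187.5 mg → 190 mg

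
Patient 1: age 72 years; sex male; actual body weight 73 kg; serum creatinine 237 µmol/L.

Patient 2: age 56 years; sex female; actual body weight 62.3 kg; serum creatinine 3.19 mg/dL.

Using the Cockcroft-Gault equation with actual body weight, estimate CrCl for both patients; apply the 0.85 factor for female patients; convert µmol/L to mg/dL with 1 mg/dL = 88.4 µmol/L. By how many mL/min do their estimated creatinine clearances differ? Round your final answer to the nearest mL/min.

Patient 1: SCr = 237 / 88.4 = 2.681 mg/dL
Patient 1: CrCl = (140 − 72) × 73 / (72 × 2.681) = 4964.0 / 193.03 ≈ 25.7 mL/min
Patient 2: CrCl = (140 − 56) × 62.3 / (72 × 3.19) × 0.85 = 5233.2 / 229.68 × 0.85 ≈ 19.4 mL/min
|25.7 − 19.4| = 6.3 mL/min

6 mL/min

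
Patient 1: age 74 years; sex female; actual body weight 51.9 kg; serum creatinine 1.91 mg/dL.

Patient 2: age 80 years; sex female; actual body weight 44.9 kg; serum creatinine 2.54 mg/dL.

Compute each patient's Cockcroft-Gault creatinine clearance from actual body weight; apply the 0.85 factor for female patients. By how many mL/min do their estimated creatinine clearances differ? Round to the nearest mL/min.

Patient 1: CrCl = (140 − 74) × 51.9 / (72 × 1.91) × 0.85 = 3425.4 / 137.52 × 0.85 ≈ 21.2 mL/min
Patient 2: CrCl = (140 − 80) × 44.9 / (72 × 2.54) × 0.85 = 2694.0 / 182.88 × 0.85 ≈ 12.5 mL/min
|21.2 − 12.5| = 8.7 mL/min

9 mL/min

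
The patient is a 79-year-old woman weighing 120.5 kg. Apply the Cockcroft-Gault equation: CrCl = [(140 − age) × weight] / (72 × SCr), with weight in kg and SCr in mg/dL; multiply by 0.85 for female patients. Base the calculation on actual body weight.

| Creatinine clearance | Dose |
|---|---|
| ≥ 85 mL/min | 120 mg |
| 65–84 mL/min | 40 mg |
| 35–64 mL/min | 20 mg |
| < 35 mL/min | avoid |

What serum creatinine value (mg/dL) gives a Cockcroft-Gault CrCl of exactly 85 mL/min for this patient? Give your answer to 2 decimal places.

1.02 mg/dL

Standard dose requires CrCl ≥ 85 mL/min.
Set (140 − 79) × 120.5 × 0.85 / (72 × SCr) = 85
SCr = (140 − 79) × 120.5 × 0.85 / (72 × 85) = 1.021 mg/dL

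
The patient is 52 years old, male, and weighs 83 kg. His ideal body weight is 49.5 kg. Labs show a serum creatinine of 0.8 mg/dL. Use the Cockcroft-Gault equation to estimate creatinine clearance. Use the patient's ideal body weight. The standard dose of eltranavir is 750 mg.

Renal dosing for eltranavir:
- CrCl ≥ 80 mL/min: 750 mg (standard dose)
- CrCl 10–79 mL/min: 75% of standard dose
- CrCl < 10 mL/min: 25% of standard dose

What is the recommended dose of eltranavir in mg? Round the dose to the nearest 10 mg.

CrCl = (140 − 52) × 49.5 / (72 × 0.8) = 4356.0 / 57.60 ≈ 75.6 mL/min
CrCl ≈ 76 mL/min → bracket 10–79 mL/min.
75% of 750 mg = 562.5 mg → 560 mg

560 mg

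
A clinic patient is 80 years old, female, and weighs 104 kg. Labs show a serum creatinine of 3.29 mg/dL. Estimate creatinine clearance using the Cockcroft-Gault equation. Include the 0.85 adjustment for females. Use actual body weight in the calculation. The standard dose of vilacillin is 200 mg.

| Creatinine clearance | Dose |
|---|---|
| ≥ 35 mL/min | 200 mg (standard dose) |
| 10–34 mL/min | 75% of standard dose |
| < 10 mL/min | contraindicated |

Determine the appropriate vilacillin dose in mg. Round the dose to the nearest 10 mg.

CrCl = (140 − 80) × 104 / (72 × 3.29) × 0.85 = 6240.0 / 236.88 × 0.85 ≈ 22.4 mL/min
CrCl ≈ 22 mL/min → bracket 10–34 mL/min.
75% of 200 mg = 150 mg

150 mg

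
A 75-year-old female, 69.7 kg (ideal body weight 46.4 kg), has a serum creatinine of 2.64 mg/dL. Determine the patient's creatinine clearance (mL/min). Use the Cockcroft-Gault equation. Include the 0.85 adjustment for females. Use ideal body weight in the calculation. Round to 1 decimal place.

CrCl = (140 − 75) × 46.4 / (72 × 2.64) × 0.85 = 3016.0 / 190.08 × 0.85 ≈ 13.5 mL/min

13.5 mL/min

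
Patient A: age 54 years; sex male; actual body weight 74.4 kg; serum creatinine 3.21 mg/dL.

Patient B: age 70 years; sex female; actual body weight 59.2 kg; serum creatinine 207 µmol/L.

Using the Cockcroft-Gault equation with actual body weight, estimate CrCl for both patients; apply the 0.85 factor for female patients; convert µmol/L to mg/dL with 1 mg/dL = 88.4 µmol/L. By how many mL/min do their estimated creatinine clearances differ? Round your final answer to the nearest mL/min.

Patient A: CrCl = (140 − 54) × 74.4 / (72 × 3.21) = 6398.4 / 231.12 ≈ 27.7 mL/min
Patient B: SCr = 207 / 88.4 = 2.342 mg/dL
Patient B: CrCl = (140 − 70) × 59.2 / (72 × 2.342) × 0.85 = 4144.0 / 168.62 × 0.85 ≈ 20.9 mL/min
|27.7 − 20.9| = 6.8 mL/min

7 mL/min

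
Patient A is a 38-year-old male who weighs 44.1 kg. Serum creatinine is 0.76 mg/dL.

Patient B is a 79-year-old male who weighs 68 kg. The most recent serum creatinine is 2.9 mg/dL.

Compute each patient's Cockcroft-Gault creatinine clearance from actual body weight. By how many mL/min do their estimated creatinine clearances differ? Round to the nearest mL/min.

62 mL/min

Patient A: CrCl = (140 − 38) × 44.1 / (72 × 0.76) = 4498.2 / 54.72 ≈ 82.2 mL/min
Patient B: CrCl = (140 − 79) × 68 / (72 × 2.9) = 4148.0 / 208.80 ≈ 19.9 mL/min
|82.2 − 19.9| = 62.3 mL/min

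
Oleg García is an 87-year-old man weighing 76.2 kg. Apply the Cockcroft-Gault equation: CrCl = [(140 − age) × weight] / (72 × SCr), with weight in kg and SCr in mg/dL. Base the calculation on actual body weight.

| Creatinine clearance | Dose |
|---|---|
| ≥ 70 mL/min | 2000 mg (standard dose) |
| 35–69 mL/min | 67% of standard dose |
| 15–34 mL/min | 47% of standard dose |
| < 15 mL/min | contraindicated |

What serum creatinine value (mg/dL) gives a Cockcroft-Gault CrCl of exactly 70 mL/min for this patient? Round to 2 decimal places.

0.80 mg/dL

Standard dose requires CrCl ≥ 70 mL/min.
Set (140 − 87) × 76.2 / (72 × SCr) = 70
SCr = (140 − 87) × 76.2 / (72 × 70) = 0.801 mg/dL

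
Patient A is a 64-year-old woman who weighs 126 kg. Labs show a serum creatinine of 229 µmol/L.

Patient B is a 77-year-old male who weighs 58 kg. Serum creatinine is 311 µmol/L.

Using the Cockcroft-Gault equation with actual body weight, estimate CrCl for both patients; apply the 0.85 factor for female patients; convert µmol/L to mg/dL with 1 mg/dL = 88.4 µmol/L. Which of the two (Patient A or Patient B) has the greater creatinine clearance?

Patient A

Patient A: SCr = 229 / 88.4 = 2.59 mg/dL
Patient A: CrCl = (140 − 64) × 126 / (72 × 2.59) × 0.85 = 9576.0 / 186.48 × 0.85 ≈ 43.6 mL/min
Patient B: SCr = 311 / 88.4 = 3.518 mg/dL
Patient B: CrCl = (140 − 77) × 58 / (72 × 3.518) = 3654.0 / 253.30 ≈ 14.4 mL/min
43.6 vs 14.4 mL/min → Patient A is higher.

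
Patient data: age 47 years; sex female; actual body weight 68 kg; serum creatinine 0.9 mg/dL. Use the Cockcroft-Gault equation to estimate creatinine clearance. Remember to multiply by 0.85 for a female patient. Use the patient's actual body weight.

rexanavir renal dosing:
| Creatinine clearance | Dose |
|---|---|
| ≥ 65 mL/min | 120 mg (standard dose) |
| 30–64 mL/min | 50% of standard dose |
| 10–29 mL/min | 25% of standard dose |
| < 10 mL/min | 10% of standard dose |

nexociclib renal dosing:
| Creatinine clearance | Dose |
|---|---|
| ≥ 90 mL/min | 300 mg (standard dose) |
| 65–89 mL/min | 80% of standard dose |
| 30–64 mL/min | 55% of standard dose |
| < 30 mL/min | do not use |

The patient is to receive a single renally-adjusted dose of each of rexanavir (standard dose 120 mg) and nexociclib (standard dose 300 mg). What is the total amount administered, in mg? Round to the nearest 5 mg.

360 mg

CrCl = (140 − 47) × 68 / (72 × 0.9) × 0.85 = 6324.0 / 64.80 × 0.85 ≈ 83.0 mL/min
CrCl ≈ 83 mL/min.
rexanavir: ≥ 65 mL/min → 100% of 120 mg = 120 mg.
nexociclib: 65–89 mL/min → 80% of 300 mg = 240 mg.
Total = 120 + 240 = 360 mg.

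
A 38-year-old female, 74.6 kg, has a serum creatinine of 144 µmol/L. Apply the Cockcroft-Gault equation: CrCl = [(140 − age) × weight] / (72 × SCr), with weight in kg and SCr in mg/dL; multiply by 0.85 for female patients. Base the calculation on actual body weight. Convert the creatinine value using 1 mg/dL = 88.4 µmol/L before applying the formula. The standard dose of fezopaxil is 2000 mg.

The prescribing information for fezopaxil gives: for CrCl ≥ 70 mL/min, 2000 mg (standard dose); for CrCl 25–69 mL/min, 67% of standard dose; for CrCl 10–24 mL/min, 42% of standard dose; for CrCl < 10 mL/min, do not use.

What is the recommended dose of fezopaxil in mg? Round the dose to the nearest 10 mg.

1340 mg

SCr = 144 / 88.4 = 1.629 mg/dL
CrCl = (140 − 38) × 74.6 / (72 × 1.629) × 0.85 = 7609.2 / 117.29 × 0.85 ≈ 55.1 mL/min
CrCl ≈ 55 mL/min → bracket 25–69 mL/min.
67% of 2000 mg = 1340 mg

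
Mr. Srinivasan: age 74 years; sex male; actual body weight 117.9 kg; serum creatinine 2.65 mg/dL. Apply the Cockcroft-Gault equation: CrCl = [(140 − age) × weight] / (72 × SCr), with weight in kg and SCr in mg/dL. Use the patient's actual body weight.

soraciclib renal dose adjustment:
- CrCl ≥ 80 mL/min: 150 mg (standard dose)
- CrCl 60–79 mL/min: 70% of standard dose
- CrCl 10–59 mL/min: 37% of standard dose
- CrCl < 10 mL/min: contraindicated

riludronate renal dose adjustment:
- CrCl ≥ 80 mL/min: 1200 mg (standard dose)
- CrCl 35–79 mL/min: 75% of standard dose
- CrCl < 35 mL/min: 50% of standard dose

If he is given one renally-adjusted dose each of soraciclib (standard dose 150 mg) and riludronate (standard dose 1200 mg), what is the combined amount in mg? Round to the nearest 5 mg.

CrCl = (140 − 74) × 117.9 / (72 × 2.65) = 7781.4 / 190.80 ≈ 40.8 mL/min
CrCl ≈ 41 mL/min.
soraciclib: 10–59 mL/min → 37% of 150 mg = 55.5 mg.
riludronate: 35–79 mL/min → 75% of 1200 mg = 900 mg.
Total = 55.5 + 900 = 955.5 mg.

955 mg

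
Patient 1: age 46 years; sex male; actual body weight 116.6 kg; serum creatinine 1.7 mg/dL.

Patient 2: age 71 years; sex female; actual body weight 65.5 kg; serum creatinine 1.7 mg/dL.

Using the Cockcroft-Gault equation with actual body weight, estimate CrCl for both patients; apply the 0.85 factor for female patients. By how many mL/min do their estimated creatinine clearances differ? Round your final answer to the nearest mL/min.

Patient 1: CrCl = (140 − 46) × 116.6 / (72 × 1.7) = 10960.4 / 122.40 ≈ 89.5 mL/min
Patient 2: CrCl = (140 − 71) × 65.5 / (72 × 1.7) × 0.85 = 4519.5 / 122.40 × 0.85 ≈ 31.4 mL/min
|89.5 − 31.4| = 58.1 mL/min

58 mL/min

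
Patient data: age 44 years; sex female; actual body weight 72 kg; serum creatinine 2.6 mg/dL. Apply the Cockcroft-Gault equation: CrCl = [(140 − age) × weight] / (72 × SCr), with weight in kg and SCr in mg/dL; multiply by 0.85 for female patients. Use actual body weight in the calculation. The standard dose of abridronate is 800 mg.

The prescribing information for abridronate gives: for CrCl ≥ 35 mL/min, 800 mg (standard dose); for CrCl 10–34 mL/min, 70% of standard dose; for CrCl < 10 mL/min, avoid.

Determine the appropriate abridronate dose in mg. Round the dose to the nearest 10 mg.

CrCl = (140 − 44) × 72 / (72 × 2.6) × 0.85 = 6912.0 / 187.20 × 0.85 ≈ 31.4 mL/min
CrCl ≈ 31 mL/min → bracket 10–34 mL/min.
70% of 800 mg = 560 mg

560 mg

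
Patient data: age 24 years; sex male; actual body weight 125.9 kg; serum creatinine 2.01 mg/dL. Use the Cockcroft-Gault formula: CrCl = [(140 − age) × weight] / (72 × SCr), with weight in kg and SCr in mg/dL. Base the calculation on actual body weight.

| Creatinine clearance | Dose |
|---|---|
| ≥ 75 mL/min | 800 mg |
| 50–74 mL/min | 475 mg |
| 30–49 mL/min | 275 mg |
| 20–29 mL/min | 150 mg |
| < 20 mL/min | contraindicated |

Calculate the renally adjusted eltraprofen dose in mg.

800 mg

CrCl = (140 − 24) × 125.9 / (72 × 2.01) = 14604.4 / 144.72 ≈ 100.9 mL/min
CrCl ≈ 101 mL/min → bracket ≥ 75 mL/min.
Dose for this bracket: 800 mg.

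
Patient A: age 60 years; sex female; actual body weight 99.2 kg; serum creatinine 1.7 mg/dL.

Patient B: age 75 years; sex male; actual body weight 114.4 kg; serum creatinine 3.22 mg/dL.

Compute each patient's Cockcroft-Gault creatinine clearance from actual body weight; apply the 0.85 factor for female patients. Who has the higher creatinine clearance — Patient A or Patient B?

Patient A

Patient A: CrCl = (140 − 60) × 99.2 / (72 × 1.7) × 0.85 = 7936.0 / 122.40 × 0.85 ≈ 55.1 mL/min
Patient B: CrCl = (140 − 75) × 114.4 / (72 × 3.22) = 7436.0 / 231.84 ≈ 32.1 mL/min
55.1 vs 32.1 mL/min → Patient A is higher.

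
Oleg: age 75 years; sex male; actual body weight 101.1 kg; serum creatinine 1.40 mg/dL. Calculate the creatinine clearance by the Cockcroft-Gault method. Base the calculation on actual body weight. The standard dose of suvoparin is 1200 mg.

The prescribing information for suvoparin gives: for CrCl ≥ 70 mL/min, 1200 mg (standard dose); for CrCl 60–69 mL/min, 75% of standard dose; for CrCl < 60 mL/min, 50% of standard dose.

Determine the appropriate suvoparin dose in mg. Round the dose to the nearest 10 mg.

900 mg

CrCl = (140 − 75) × 101.1 / (72 × 1.4) = 6571.5 / 100.80 ≈ 65.2 mL/min
CrCl ≈ 65 mL/min → bracket 60–69 mL/min.
75% of 1200 mg = 900 mg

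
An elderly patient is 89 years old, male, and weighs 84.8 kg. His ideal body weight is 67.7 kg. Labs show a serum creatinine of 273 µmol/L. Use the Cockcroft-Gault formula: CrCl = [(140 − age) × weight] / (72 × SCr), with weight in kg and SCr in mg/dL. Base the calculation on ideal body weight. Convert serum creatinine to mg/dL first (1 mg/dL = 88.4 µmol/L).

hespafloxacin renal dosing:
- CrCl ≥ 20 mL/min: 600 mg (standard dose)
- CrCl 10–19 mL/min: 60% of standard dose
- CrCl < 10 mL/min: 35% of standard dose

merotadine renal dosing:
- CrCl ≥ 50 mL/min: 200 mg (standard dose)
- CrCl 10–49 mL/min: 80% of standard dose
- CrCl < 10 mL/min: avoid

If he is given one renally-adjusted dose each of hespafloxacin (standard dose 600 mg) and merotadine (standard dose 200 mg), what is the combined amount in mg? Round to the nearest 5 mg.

520 mg

SCr = 273 / 88.4 = 3.088 mg/dL
CrCl = (140 − 89) × 67.7 / (72 × 3.088) = 3452.7 / 222.34 ≈ 15.5 mL/min
CrCl ≈ 16 mL/min.
hespafloxacin: 10–19 mL/min → 60% of 600 mg = 360 mg.
merotadine: 10–49 mL/min → 80% of 200 mg = 160 mg.
Total = 360 + 160 = 520 mg.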